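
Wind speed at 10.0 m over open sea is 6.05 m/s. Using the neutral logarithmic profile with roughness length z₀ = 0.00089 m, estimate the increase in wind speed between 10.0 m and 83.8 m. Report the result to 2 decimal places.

1.38 m/s

Log law: V₂ = V₁ · ln(z₂/z₀)/ln(z₁/z₀) = 6.05 × 11.4527/9.3269 = 7.4290 m/s
ΔV = 7.4290 − 6.05 = 1.3790 m/s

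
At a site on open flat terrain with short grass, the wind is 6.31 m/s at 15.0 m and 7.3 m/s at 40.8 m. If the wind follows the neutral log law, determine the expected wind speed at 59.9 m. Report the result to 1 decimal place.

7.7 m/s

Log law: V ∝ ln(z/z₀). From the pair, with r = V₁/V₂ = 0.86438,
ln z₀ = (ln z₁ − r·ln z₂)/(1 − r) = (2.7081 − 0.86438×3.7087)/0.13562 = -3.6697 → z₀ = 0.02548 m
V₃ = V₁ · ln(z₃/z₀)/ln(z₁/z₀) = 6.31 × 7.7624/6.3778 = 7.6799 m/s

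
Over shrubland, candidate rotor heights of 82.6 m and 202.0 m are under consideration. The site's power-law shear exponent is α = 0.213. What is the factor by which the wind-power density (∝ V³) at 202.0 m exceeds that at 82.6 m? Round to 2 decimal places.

1.77

Speed ratio: V_B/V_A = (z_B/z_A)^α = (202.0/82.6)^0.213 = (2.4455)^0.213 = 1.20983
Power-density ratio: P_B/P_A = (V_B/V_A)³ = (1.20983)³ = 1.77080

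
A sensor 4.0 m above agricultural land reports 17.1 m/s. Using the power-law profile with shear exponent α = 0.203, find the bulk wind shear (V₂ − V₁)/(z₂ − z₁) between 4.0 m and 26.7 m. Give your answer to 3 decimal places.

Power law: V₂ = V₁ · (z₂/z₁)^α = 17.1 × (6.6750)^0.203 = 25.1397 m/s
ΔV/Δz = (25.1397 − 17.1)/(26.7 − 4.0) = 8.0397/22.7000 = 0.35417 m/s/m

0.354 m/s/m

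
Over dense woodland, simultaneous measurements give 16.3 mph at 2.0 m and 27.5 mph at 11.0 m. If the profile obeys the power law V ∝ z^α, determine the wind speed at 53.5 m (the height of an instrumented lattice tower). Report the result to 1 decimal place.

First find α: α = ln(V₂/V₁)/ln(z₂/z₁) = ln(27.5/16.3)/ln(11.0/2.0) = 0.52302/1.70475 = 0.3068
Extrapolate from 11.0 m to 53.5 m: V₃ = 27.5 × (53.5/11.0)^0.3068 = 27.5 × 1.6247 = 44.6780 mph

44.7 mph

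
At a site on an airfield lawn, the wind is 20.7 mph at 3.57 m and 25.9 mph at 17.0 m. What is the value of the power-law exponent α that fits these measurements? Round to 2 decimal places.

Power law: V₂/V₁ = (z₂/z₁)^α ⇒ α = ln(V₂/V₁) / ln(z₂/z₁)
α = ln(25.9/20.7) / ln(17.0/3.57) = ln(1.2512) / ln(4.7619)
  = 0.22411 / 1.56065 = 0.14360

α ≈ 0.14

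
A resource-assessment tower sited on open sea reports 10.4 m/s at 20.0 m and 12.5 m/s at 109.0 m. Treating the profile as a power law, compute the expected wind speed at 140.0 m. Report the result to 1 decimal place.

12.8 m/s

First find α: α = ln(V₂/V₁)/ln(z₂/z₁) = ln(12.5/10.4)/ln(109.0/20.0) = 0.18392/1.69562 = 0.1085
Extrapolate from 109.0 m to 140.0 m: V₃ = 12.5 × (140.0/109.0)^0.1085 = 12.5 × 1.0275 = 12.8440 m/s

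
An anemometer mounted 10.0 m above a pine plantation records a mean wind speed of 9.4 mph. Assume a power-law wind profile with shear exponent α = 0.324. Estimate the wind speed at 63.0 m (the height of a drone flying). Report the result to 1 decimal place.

Power-law profile: V₂ = V₁ · (z₂/z₁)^α
V₂ = 9.4 × (63.0/10.0)^0.324 = 9.4 × (6.3000)^0.324
    = 9.4 × 1.8155 = 17.0653 mph

17.1 mph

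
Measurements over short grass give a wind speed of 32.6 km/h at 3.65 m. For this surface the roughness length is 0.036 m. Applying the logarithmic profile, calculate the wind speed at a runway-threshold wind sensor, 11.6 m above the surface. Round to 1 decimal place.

40.8 km/h

Log law: V(z) ∝ ln(z/z₀), so V₂/V₁ = ln(z₂/z₀) / ln(z₁/z₀).
ln(11.6/0.036) = 5.7752, ln(3.65/0.036) = 4.6190
V₂ = 32.6 × 5.7752/4.6190 = 32.6 × 1.2503 = 40.7608 km/h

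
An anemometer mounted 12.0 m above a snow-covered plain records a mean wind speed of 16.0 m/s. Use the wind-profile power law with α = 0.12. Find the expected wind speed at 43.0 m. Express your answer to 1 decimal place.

Power-law profile: V₂ = V₁ · (z₂/z₁)^α
V₂ = 16.0 × (43.0/12.0)^0.12 = 16.0 × (3.5833)^0.12
    = 16.0 × 1.1655 = 18.6481 m/s

18.6 m/s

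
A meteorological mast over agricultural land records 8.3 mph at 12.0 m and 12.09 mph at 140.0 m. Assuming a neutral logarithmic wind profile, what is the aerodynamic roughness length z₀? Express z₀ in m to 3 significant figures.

Log law: V(z) ∝ ln(z/z₀). With r = V₁/V₂ = 8.3/12.09 = 0.68652,
r · ln(z₂/z₀) = ln(z₁/z₀) ⇒ ln z₀ = (ln z₁ − r·ln z₂)/(1 − r)
ln z₀ = (2.48491 − 0.68652×4.94164) / 0.31348 = -2.8953
z₀ = exp(-2.8953) = 0.05528 m

z₀ ≈ 0.0553 m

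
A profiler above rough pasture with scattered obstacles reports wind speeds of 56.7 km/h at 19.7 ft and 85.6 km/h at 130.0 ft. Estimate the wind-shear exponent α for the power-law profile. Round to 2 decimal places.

α ≈ 0.22

Power law: V₂/V₁ = (z₂/z₁)^α ⇒ α = ln(V₂/V₁) / ln(z₂/z₁)
α = ln(85.6/56.7) / ln(130.0/19.7) = ln(1.5097) / ln(6.5990)
  = 0.41191 / 1.88692 = 0.21830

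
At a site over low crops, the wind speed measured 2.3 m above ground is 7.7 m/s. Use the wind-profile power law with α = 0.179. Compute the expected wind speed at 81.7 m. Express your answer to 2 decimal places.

Power-law profile: V₂ = V₁ · (z₂/z₁)^α
V₂ = 7.7 × (81.7/2.3)^0.179 = 7.7 × (35.5217)^0.179
    = 7.7 × 1.8947 = 14.5891 m/s

14.59 m/s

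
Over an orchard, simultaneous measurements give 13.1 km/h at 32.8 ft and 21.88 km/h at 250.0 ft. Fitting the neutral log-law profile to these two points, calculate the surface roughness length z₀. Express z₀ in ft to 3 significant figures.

Log law: V(z) ∝ ln(z/z₀). With r = V₁/V₂ = 13.1/21.88 = 0.59872,
r · ln(z₂/z₀) = ln(z₁/z₀) ⇒ ln z₀ = (ln z₁ − r·ln z₂)/(1 − r)
ln z₀ = (3.49043 − 0.59872×5.52146) / 0.40128 = 0.4601
z₀ = exp(0.4601) = 1.584 ft

z₀ ≈ 1.58 ft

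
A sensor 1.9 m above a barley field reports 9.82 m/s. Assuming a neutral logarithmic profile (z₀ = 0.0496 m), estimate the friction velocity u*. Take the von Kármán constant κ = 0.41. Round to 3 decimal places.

Log law: V(z) = (u*/κ) · ln(z/z₀) ⇒ u* = κ · V / ln(z/z₀)
u* = 0.41 × 9.82 / ln(1.9/0.0496) = 0.41 × 9.82 / 3.6456
   = 4.0262 / 3.6456 = 1.1044 m/s

u* ≈ 1.104 m/s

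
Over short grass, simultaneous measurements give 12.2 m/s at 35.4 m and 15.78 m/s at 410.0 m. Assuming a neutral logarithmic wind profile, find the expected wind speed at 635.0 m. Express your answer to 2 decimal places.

Log law: V ∝ ln(z/z₀). From the pair, with r = V₁/V₂ = 0.77313,
ln z₀ = (ln z₁ − r·ln z₂)/(1 − r) = (3.5667 − 0.77313×6.0162)/0.22687 = -4.7806 → z₀ = 0.008391 m
V₃ = V₁ · ln(z₃/z₀)/ln(z₁/z₀) = 12.2 × 11.2342/8.3473 = 16.4194 m/s

16.42 m/s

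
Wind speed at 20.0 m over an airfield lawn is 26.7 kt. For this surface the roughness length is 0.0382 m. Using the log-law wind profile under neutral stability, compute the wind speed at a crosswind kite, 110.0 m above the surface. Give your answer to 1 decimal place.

Log law: V(z) ∝ ln(z/z₀), so V₂/V₁ = ln(z₂/z₀) / ln(z₁/z₀).
ln(110.0/0.0382) = 7.9654, ln(20.0/0.0382) = 6.2607
V₂ = 26.7 × 7.9654/6.2607 = 26.7 × 1.2723 = 33.9703 kt

34.0 kt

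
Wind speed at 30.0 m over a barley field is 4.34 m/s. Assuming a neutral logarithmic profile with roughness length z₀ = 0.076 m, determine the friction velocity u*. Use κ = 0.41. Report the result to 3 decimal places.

Log law: V(z) = (u*/κ) · ln(z/z₀) ⇒ u* = κ · V / ln(z/z₀)
u* = 0.41 × 4.34 / ln(30.0/0.076) = 0.41 × 4.34 / 5.9782
   = 1.7794 / 5.9782 = 0.2976 m/s

u* ≈ 0.298 m/s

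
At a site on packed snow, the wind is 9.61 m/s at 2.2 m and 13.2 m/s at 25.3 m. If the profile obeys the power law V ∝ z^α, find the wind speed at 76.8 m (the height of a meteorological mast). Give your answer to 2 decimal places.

First find α: α = ln(V₂/V₁)/ln(z₂/z₁) = ln(13.2/9.61)/ln(25.3/2.2) = 0.31741/2.44235 = 0.1300
Extrapolate from 25.3 m to 76.8 m: V₃ = 13.2 × (76.8/25.3)^0.1300 = 13.2 × 1.1552 = 15.2492 m/s

15.25 m/s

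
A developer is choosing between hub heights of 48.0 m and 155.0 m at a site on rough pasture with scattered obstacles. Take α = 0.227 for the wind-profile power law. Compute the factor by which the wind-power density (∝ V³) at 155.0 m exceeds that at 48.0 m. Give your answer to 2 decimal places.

2.22

Speed ratio: V_B/V_A = (z_B/z_A)^α = (155.0/48.0)^0.227 = (3.2292)^0.227 = 1.30486
Power-density ratio: P_B/P_A = (V_B/V_A)³ = (1.30486)³ = 2.22173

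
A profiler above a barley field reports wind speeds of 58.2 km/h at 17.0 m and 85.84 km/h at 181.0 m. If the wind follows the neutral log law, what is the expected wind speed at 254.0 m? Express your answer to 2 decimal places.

89.80 km/h

Log law: V ∝ ln(z/z₀). From the pair, with r = V₁/V₂ = 0.67801,
ln z₀ = (ln z₁ − r·ln z₂)/(1 − r) = (2.8332 − 0.67801×5.1985)/0.32199 = -2.1472 → z₀ = 0.1168 m
V₃ = V₁ · ln(z₃/z₀)/ln(z₁/z₀) = 58.2 × 7.6846/4.9804 = 89.7996 km/h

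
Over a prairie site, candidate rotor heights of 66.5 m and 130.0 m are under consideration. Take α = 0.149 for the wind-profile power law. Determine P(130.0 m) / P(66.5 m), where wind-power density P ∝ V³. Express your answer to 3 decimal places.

Speed ratio: V_B/V_A = (z_B/z_A)^α = (130.0/66.5)^0.149 = (1.9549)^0.149 = 1.10504
Power-density ratio: P_B/P_A = (V_B/V_A)³ = (1.10504)³ = 1.34937

1.349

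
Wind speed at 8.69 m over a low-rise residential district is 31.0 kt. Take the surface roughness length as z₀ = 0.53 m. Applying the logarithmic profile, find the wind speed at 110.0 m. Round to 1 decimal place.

59.1 kt

Log law: V(z) ∝ ln(z/z₀), so V₂/V₁ = ln(z₂/z₀) / ln(z₁/z₀).
ln(110.0/0.53) = 5.3354, ln(8.69/0.53) = 2.7971
V₂ = 31.0 × 5.3354/2.7971 = 31.0 × 1.9075 = 59.1323 kt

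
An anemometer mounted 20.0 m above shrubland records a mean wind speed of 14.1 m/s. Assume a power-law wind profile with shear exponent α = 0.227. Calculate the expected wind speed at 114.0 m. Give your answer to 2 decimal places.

Power-law profile: V₂ = V₁ · (z₂/z₁)^α
V₂ = 14.1 × (114.0/20.0)^0.227 = 14.1 × (5.7000)^0.227
    = 14.1 × 1.4845 = 20.9316 m/s

20.93 m/s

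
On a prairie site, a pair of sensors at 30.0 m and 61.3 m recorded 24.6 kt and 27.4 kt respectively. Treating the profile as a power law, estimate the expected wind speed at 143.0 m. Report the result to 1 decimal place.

First find α: α = ln(V₂/V₁)/ln(z₂/z₁) = ln(27.4/24.6)/ln(61.3/30.0) = 0.10780/0.71458 = 0.1509
Extrapolate from 61.3 m to 143.0 m: V₃ = 27.4 × (143.0/61.3)^0.1509 = 27.4 × 1.1363 = 31.1348 kt

31.1 kt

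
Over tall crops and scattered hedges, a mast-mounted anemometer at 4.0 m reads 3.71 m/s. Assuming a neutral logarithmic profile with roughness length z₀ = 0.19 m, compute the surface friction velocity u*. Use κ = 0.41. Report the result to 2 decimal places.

Log law: V(z) = (u*/κ) · ln(z/z₀) ⇒ u* = κ · V / ln(z/z₀)
u* = 0.41 × 3.71 / ln(4.0/0.19) = 0.41 × 3.71 / 3.0470
   = 1.5211 / 3.0470 = 0.4992 m/s

u* ≈ 0.50 m/s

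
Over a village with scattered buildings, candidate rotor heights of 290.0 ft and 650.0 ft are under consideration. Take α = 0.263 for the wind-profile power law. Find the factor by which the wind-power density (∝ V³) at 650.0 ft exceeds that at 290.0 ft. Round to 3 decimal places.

Speed ratio: V_B/V_A = (z_B/z_A)^α = (650.0/290.0)^0.263 = (2.2414)^0.263 = 1.23648
Power-density ratio: P_B/P_A = (V_B/V_A)³ = (1.23648)³ = 1.89041

1.890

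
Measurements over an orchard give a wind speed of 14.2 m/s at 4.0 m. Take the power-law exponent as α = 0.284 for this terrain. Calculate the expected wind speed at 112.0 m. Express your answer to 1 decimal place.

36.6 m/s

Power-law profile: V₂ = V₁ · (z₂/z₁)^α
V₂ = 14.2 × (112.0/4.0)^0.284 = 14.2 × (28.0000)^0.284
    = 14.2 × 2.5763 = 36.5832 m/s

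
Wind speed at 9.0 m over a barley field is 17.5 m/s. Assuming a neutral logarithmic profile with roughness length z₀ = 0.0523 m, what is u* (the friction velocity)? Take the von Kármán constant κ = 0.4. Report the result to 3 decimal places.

u* ≈ 1.360 m/s

Log law: V(z) = (u*/κ) · ln(z/z₀) ⇒ u* = κ · V / ln(z/z₀)
u* = 0.4 × 17.5 / ln(9.0/0.0523) = 0.4 × 17.5 / 5.1480
   = 7.0000 / 5.1480 = 1.3598 m/s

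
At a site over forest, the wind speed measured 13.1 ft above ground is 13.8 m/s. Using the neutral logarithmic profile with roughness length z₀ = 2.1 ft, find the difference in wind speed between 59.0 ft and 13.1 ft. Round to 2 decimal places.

Log law: V₂ = V₁ · ln(z₂/z₀)/ln(z₁/z₀) = 13.8 × 3.3356/1.8307 = 25.1444 m/s
ΔV = 25.1444 − 13.8 = 11.3444 m/s

11.34 m/s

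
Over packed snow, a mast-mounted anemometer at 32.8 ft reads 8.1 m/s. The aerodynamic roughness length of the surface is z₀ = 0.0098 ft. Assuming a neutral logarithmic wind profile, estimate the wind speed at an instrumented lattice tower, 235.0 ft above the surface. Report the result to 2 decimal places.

Log law: V(z) ∝ ln(z/z₀), so V₂/V₁ = ln(z₂/z₀) / ln(z₁/z₀).
ln(235.0/0.0098) = 10.0850, ln(32.8/0.0098) = 8.1158
V₂ = 8.1 × 10.0850/8.1158 = 8.1 × 1.2426 = 10.0653 m/s

10.07 m/s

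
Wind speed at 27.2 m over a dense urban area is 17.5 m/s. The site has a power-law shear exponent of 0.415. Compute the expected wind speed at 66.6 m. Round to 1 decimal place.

Power-law profile: V₂ = V₁ · (z₂/z₁)^α
V₂ = 17.5 × (66.6/27.2)^0.415 = 17.5 × (2.4485)^0.415
    = 17.5 × 1.4501 = 25.3766 m/s

25.4 m/s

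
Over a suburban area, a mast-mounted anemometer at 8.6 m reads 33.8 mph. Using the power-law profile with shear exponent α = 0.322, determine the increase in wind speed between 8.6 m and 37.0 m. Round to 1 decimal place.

20.3 mph

Power law: V₂ = V₁ · (z₂/z₁)^α = 33.8 × (4.3023)^0.322 = 54.0716 mph
ΔV = 54.0716 − 33.8 = 20.2716 mph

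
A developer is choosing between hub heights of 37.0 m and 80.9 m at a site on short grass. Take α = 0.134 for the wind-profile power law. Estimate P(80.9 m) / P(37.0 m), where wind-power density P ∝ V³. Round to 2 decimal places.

Speed ratio: V_B/V_A = (z_B/z_A)^α = (80.9/37.0)^0.134 = (2.1865)^0.134 = 1.11052
Power-density ratio: P_B/P_A = (V_B/V_A)³ = (1.11052)³ = 1.36955

1.37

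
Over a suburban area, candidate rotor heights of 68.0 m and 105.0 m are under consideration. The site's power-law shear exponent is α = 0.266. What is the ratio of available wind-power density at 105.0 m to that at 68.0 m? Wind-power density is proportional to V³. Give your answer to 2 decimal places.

Speed ratio: V_B/V_A = (z_B/z_A)^α = (105.0/68.0)^0.266 = (1.5441)^0.266 = 1.12251
Power-density ratio: P_B/P_A = (V_B/V_A)³ = (1.12251)³ = 1.41438

1.41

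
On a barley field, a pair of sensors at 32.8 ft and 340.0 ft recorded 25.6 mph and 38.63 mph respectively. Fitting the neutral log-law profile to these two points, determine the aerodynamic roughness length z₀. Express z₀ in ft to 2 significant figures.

z₀ ≈ 0.33 ft

Log law: V(z) ∝ ln(z/z₀). With r = V₁/V₂ = 25.6/38.63 = 0.66270,
r · ln(z₂/z₀) = ln(z₁/z₀) ⇒ ln z₀ = (ln z₁ − r·ln z₂)/(1 − r)
ln z₀ = (3.49043 − 0.66270×5.82895) / 0.33730 = -1.1040
z₀ = exp(-1.1040) = 0.3315 ft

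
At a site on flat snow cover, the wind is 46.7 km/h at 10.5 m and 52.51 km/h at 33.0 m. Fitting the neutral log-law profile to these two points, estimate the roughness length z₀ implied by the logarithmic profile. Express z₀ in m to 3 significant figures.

Log law: V(z) ∝ ln(z/z₀). With r = V₁/V₂ = 46.7/52.51 = 0.88935,
r · ln(z₂/z₀) = ln(z₁/z₀) ⇒ ln z₀ = (ln z₁ − r·ln z₂)/(1 − r)
ln z₀ = (2.35138 − 0.88935×3.49651) / 0.11065 = -6.8530
z₀ = exp(-6.8530) = 0.001056 m

z₀ ≈ 0.00106 m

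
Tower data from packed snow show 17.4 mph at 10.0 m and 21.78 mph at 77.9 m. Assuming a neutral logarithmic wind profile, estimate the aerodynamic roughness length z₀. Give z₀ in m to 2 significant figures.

Log law: V(z) ∝ ln(z/z₀). With r = V₁/V₂ = 17.4/21.78 = 0.79890,
r · ln(z₂/z₀) = ln(z₁/z₀) ⇒ ln z₀ = (ln z₁ − r·ln z₂)/(1 − r)
ln z₀ = (2.30259 − 0.79890×4.35543) / 0.20110 = -5.8525
z₀ = exp(-5.8525) = 0.002873 m

z₀ ≈ 0.0029 m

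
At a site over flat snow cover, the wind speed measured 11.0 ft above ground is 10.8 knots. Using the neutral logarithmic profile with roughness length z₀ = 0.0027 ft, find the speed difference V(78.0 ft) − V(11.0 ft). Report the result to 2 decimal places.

Log law: V₂ = V₁ · ln(z₂/z₀)/ln(z₁/z₀) = 10.8 × 10.2712/8.3124 = 13.3450 knots
ΔV = 13.3450 − 10.8 = 2.5450 knots

2.55 knots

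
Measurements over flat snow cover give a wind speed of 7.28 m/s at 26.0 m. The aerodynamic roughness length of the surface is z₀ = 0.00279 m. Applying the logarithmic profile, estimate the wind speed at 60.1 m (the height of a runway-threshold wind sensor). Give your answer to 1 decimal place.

7.9 m/s

Log law: V(z) ∝ ln(z/z₀), so V₂/V₁ = ln(z₂/z₀) / ln(z₁/z₀).
ln(60.1/0.00279) = 9.9777, ln(26.0/0.00279) = 9.1398
V₂ = 7.28 × 9.9777/9.1398 = 7.28 × 1.0917 = 7.9474 m/s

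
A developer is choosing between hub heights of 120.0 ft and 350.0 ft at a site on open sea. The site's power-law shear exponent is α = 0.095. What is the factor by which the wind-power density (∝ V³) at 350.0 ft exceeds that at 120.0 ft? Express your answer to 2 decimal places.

1.36

Speed ratio: V_B/V_A = (z_B/z_A)^α = (350.0/120.0)^0.095 = (2.9167)^0.095 = 1.10704
Power-density ratio: P_B/P_A = (V_B/V_A)³ = (1.10704)³ = 1.35673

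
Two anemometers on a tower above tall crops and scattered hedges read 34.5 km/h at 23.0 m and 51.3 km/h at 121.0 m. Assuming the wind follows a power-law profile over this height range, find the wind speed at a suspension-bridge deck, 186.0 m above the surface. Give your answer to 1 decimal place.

First find α: α = ln(V₂/V₁)/ln(z₂/z₁) = ln(51.3/34.5)/ln(121.0/23.0) = 0.39673/1.66030 = 0.2390
Extrapolate from 121.0 m to 186.0 m: V₃ = 51.3 × (186.0/121.0)^0.2390 = 51.3 × 1.1082 = 56.8508 km/h

56.9 km/h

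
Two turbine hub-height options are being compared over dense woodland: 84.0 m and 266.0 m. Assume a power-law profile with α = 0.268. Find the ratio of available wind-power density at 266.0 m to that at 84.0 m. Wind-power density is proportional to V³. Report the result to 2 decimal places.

2.53

Speed ratio: V_B/V_A = (z_B/z_A)^α = (266.0/84.0)^0.268 = (3.1667)^0.268 = 1.36195
Power-density ratio: P_B/P_A = (V_B/V_A)³ = (1.36195)³ = 2.52630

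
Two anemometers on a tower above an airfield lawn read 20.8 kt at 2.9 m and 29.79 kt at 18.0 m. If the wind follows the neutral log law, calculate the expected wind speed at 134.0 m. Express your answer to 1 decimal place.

Log law: V ∝ ln(z/z₀). From the pair, with r = V₁/V₂ = 0.69822,
ln z₀ = (ln z₁ − r·ln z₂)/(1 − r) = (1.0647 − 0.69822×2.8904)/0.30178 = -3.1593 → z₀ = 0.04246 m
V₃ = V₁ · ln(z₃/z₀)/ln(z₁/z₀) = 20.8 × 8.0571/4.2240 = 39.6753 kt

39.7 kt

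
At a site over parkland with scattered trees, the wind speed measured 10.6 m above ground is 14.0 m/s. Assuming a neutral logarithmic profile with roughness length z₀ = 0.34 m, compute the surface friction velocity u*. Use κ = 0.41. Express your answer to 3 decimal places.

u* ≈ 1.669 m/s

Log law: V(z) = (u*/κ) · ln(z/z₀) ⇒ u* = κ · V / ln(z/z₀)
u* = 0.41 × 14.0 / ln(10.6/0.34) = 0.41 × 14.0 / 3.4397
   = 5.7400 / 3.4397 = 1.6688 m/s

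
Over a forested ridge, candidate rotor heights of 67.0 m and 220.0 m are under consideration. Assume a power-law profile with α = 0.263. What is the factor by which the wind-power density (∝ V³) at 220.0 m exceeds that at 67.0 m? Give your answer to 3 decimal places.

2.555

Speed ratio: V_B/V_A = (z_B/z_A)^α = (220.0/67.0)^0.263 = (3.2836)^0.263 = 1.36710
Power-density ratio: P_B/P_A = (V_B/V_A)³ = (1.36710)³ = 2.55504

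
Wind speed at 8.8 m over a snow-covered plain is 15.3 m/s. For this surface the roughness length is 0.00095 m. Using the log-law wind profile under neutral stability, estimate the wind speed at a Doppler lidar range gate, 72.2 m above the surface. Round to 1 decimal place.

Log law: V(z) ∝ ln(z/z₀), so V₂/V₁ = ln(z₂/z₀) / ln(z₁/z₀).
ln(72.2/0.00095) = 11.2385, ln(8.8/0.00095) = 9.1338
V₂ = 15.3 × 11.2385/9.1338 = 15.3 × 1.2304 = 18.8256 m/s

18.8 m/s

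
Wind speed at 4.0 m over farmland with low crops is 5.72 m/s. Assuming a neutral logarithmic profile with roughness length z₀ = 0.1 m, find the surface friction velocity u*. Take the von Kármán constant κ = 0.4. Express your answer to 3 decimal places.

Log law: V(z) = (u*/κ) · ln(z/z₀) ⇒ u* = κ · V / ln(z/z₀)
u* = 0.4 × 5.72 / ln(4.0/0.1) = 0.4 × 5.72 / 3.6889
   = 2.2880 / 3.6889 = 0.6202 m/s

u* ≈ 0.620 m/s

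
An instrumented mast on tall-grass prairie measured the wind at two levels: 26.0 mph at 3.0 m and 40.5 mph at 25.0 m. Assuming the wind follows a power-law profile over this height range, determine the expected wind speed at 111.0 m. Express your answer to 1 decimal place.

First find α: α = ln(V₂/V₁)/ln(z₂/z₁) = ln(40.5/26.0)/ln(25.0/3.0) = 0.44321/2.12026 = 0.2090
Extrapolate from 25.0 m to 111.0 m: V₃ = 40.5 × (111.0/25.0)^0.2090 = 40.5 × 1.3656 = 55.3069 mph

55.3 mph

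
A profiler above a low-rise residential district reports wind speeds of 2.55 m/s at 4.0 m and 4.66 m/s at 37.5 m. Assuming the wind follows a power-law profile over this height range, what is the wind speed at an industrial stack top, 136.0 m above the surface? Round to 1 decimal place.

6.6 m/s

First find α: α = ln(V₂/V₁)/ln(z₂/z₁) = ln(4.66/2.55)/ln(37.5/4.0) = 0.60292/2.23805 = 0.2694
Extrapolate from 37.5 m to 136.0 m: V₃ = 4.66 × (136.0/37.5)^0.2694 = 4.66 × 1.4149 = 6.5935 m/s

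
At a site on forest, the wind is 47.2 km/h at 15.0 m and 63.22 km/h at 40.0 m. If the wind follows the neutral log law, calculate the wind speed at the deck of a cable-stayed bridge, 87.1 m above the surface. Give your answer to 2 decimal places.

Log law: V ∝ ln(z/z₀). From the pair, with r = V₁/V₂ = 0.74660,
ln z₀ = (ln z₁ − r·ln z₂)/(1 − r) = (2.7081 − 0.74660×3.6889)/0.25340 = -0.1818 → z₀ = 0.8338 m
V₃ = V₁ · ln(z₃/z₀)/ln(z₁/z₀) = 47.2 × 4.6488/2.8898 = 75.9301 km/h

75.93 km/h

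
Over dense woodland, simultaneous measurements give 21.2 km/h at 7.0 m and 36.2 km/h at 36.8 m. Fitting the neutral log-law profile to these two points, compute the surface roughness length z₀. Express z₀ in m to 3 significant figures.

Log law: V(z) ∝ ln(z/z₀). With r = V₁/V₂ = 21.2/36.2 = 0.58564,
r · ln(z₂/z₀) = ln(z₁/z₀) ⇒ ln z₀ = (ln z₁ − r·ln z₂)/(1 − r)
ln z₀ = (1.94591 − 0.58564×3.60550) / 0.41436 = -0.3996
z₀ = exp(-0.3996) = 0.6706 m

z₀ ≈ 0.671 m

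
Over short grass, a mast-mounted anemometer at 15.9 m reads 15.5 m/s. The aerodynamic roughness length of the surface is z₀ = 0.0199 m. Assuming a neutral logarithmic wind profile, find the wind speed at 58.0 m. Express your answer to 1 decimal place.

18.5 m/s

Log law: V(z) ∝ ln(z/z₀), so V₂/V₁ = ln(z₂/z₀) / ln(z₁/z₀).
ln(58.0/0.0199) = 7.9775, ln(15.9/0.0199) = 6.6834
V₂ = 15.5 × 7.9775/6.6834 = 15.5 × 1.1936 = 18.5013 m/s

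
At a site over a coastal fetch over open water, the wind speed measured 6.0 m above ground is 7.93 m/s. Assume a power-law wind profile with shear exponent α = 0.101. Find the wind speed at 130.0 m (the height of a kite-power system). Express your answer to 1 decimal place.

Power-law profile: V₂ = V₁ · (z₂/z₁)^α
V₂ = 7.93 × (130.0/6.0)^0.101 = 7.93 × (21.6667)^0.101
    = 7.93 × 1.3643 = 10.8190 m/s

10.8 m/s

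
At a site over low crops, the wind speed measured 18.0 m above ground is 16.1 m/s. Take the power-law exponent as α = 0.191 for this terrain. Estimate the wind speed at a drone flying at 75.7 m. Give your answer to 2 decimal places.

Power-law profile: V₂ = V₁ · (z₂/z₁)^α
V₂ = 16.1 × (75.7/18.0)^0.191 = 16.1 × (4.2056)^0.191
    = 16.1 × 1.3157 = 21.1824 m/s

21.18 m/s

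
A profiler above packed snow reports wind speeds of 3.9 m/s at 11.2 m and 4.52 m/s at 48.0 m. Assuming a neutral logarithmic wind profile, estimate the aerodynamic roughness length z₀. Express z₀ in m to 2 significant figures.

Log law: V(z) ∝ ln(z/z₀). With r = V₁/V₂ = 3.9/4.52 = 0.86283,
r · ln(z₂/z₀) = ln(z₁/z₀) ⇒ ln z₀ = (ln z₁ − r·ln z₂)/(1 − r)
ln z₀ = (2.41591 − 0.86283×3.87120) / 0.13717 = -6.7383
z₀ = exp(-6.7383) = 0.001185 m

z₀ ≈ 0.0012 m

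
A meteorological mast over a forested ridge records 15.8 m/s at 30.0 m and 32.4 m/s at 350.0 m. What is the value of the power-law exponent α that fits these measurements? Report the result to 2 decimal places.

Power law: V₂/V₁ = (z₂/z₁)^α ⇒ α = ln(V₂/V₁) / ln(z₂/z₁)
α = ln(32.4/15.8) / ln(350.0/30.0) = ln(2.0506) / ln(11.6667)
  = 0.71815 / 2.45674 = 0.29232

α ≈ 0.29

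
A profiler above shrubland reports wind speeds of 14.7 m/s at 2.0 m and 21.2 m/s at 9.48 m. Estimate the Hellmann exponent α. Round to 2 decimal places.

α ≈ 0.24

Power law: V₂/V₁ = (z₂/z₁)^α ⇒ α = ln(V₂/V₁) / ln(z₂/z₁)
α = ln(21.2/14.7) / ln(9.48/2.0) = ln(1.4422) / ln(4.7400)
  = 0.36615 / 1.55604 = 0.23531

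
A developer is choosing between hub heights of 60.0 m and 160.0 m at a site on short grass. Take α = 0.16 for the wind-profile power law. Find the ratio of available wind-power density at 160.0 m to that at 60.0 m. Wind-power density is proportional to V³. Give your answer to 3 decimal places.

Speed ratio: V_B/V_A = (z_B/z_A)^α = (160.0/60.0)^0.16 = (2.6667)^0.16 = 1.16992
Power-density ratio: P_B/P_A = (V_B/V_A)³ = (1.16992)³ = 1.60127

1.601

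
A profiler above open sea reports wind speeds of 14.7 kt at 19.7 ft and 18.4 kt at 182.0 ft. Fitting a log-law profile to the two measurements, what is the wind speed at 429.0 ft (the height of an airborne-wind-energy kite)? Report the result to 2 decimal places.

Log law: V ∝ ln(z/z₀). From the pair, with r = V₁/V₂ = 0.79891,
ln z₀ = (ln z₁ − r·ln z₂)/(1 − r) = (2.9806 − 0.79891×5.2040)/0.20109 = -5.8528 → z₀ = 0.002872 ft
V₃ = V₁ · ln(z₃/z₀)/ln(z₁/z₀) = 14.7 × 11.9143/8.8335 = 19.8269 kt

19.83 kt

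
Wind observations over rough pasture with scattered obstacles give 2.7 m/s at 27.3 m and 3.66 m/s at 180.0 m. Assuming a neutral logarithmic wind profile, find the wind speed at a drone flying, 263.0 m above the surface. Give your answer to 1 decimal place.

3.9 m/s

Log law: V ∝ ln(z/z₀). From the pair, with r = V₁/V₂ = 0.73770,
ln z₀ = (ln z₁ − r·ln z₂)/(1 − r) = (3.3069 − 0.73770×5.1930)/0.26230 = -1.9977 → z₀ = 0.1356 m
V₃ = V₁ · ln(z₃/z₀)/ln(z₁/z₀) = 2.7 × 7.5698/5.3046 = 3.8530 m/s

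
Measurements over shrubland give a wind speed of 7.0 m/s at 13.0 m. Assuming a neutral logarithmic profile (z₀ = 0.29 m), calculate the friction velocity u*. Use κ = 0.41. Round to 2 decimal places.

u* ≈ 0.75 m/s

Log law: V(z) = (u*/κ) · ln(z/z₀) ⇒ u* = κ · V / ln(z/z₀)
u* = 0.41 × 7.0 / ln(13.0/0.29) = 0.41 × 7.0 / 3.8028
   = 2.8700 / 3.8028 = 0.7547 m/s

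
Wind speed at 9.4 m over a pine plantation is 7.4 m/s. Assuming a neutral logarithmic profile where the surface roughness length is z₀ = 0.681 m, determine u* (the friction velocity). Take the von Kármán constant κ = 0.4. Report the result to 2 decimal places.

Log law: V(z) = (u*/κ) · ln(z/z₀) ⇒ u* = κ · V / ln(z/z₀)
u* = 0.4 × 7.4 / ln(9.4/0.681) = 0.4 × 7.4 / 2.6249
   = 2.9600 / 2.6249 = 1.1277 m/s

u* ≈ 1.13 m/s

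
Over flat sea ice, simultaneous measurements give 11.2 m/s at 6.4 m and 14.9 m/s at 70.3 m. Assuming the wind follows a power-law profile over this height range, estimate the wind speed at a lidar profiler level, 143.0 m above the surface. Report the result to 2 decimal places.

16.22 m/s

First find α: α = ln(V₂/V₁)/ln(z₂/z₁) = ln(14.9/11.2)/ln(70.3/6.4) = 0.28545/2.39647 = 0.1191
Extrapolate from 70.3 m to 143.0 m: V₃ = 14.9 × (143.0/70.3)^0.1191 = 14.9 × 1.0883 = 16.2150 m/s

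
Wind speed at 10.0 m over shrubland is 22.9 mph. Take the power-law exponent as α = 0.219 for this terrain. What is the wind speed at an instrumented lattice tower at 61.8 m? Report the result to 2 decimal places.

Power-law profile: V₂ = V₁ · (z₂/z₁)^α
V₂ = 22.9 × (61.8/10.0)^0.219 = 22.9 × (6.1800)^0.219
    = 22.9 × 1.4901 = 34.1242 mph

34.12 mph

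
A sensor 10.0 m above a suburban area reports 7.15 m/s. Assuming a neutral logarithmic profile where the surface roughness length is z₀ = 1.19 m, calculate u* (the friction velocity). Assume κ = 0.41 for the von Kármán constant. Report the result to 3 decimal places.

Log law: V(z) = (u*/κ) · ln(z/z₀) ⇒ u* = κ · V / ln(z/z₀)
u* = 0.41 × 7.15 / ln(10.0/1.19) = 0.41 × 7.15 / 2.1286
   = 2.9315 / 2.1286 = 1.3772 m/s

u* ≈ 1.377 m/s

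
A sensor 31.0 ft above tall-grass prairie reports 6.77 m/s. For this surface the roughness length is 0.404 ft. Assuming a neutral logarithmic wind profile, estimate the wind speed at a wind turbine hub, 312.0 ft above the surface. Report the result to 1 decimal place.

Log law: V(z) ∝ ln(z/z₀), so V₂/V₁ = ln(z₂/z₀) / ln(z₁/z₀).
ln(312.0/0.404) = 6.6493, ln(31.0/0.404) = 4.3403
V₂ = 6.77 × 6.6493/4.3403 = 6.77 × 1.5320 = 10.3716 m/s

10.4 m/s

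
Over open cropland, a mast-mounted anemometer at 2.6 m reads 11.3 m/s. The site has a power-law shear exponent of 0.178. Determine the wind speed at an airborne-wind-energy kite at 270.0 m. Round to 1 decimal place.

25.8 m/s

Power-law profile: V₂ = V₁ · (z₂/z₁)^α
V₂ = 11.3 × (270.0/2.6)^0.178 = 11.3 × (103.8462)^0.178
    = 11.3 × 2.2852 = 25.8224 m/s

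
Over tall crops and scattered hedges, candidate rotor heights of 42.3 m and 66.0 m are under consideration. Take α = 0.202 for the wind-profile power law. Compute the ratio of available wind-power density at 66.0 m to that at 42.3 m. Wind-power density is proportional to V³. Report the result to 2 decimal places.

1.31

Speed ratio: V_B/V_A = (z_B/z_A)^α = (66.0/42.3)^0.202 = (1.5603)^0.202 = 1.09402
Power-density ratio: P_B/P_A = (V_B/V_A)³ = (1.09402)³ = 1.30943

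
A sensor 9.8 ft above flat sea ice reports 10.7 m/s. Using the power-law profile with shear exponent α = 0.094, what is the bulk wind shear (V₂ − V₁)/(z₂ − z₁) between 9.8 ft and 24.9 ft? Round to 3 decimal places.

Power law: V₂ = V₁ · (z₂/z₁)^α = 10.7 × (2.5408)^0.094 = 11.6802 m/s
ΔV/Δz = (11.6802 − 10.7)/(24.9 − 9.8) = 0.9802/15.1000 = 0.06492 m/s/ft

0.065 m/s/ft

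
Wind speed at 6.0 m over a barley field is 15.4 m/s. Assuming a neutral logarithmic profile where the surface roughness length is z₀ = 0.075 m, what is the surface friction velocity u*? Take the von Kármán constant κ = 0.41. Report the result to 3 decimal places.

Log law: V(z) = (u*/κ) · ln(z/z₀) ⇒ u* = κ · V / ln(z/z₀)
u* = 0.41 × 15.4 / ln(6.0/0.075) = 0.41 × 15.4 / 4.3820
   = 6.3140 / 4.3820 = 1.4409 m/s

u* ≈ 1.441 m/s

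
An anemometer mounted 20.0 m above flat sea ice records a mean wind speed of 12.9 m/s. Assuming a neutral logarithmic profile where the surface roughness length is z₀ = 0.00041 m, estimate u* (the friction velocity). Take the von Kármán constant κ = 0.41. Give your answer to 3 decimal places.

Log law: V(z) = (u*/κ) · ln(z/z₀) ⇒ u* = κ · V / ln(z/z₀)
u* = 0.41 × 12.9 / ln(20.0/0.00041) = 0.41 × 12.9 / 10.7951
   = 5.2890 / 10.7951 = 0.4899 m/s

u* ≈ 0.490 m/s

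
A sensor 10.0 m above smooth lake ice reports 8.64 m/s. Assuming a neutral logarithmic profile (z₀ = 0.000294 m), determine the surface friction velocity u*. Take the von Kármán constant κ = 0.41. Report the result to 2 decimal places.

Log law: V(z) = (u*/κ) · ln(z/z₀) ⇒ u* = κ · V / ln(z/z₀)
u* = 0.41 × 8.64 / ln(10.0/0.000294) = 0.41 × 8.64 / 10.4345
   = 3.5424 / 10.4345 = 0.3395 m/s

u* ≈ 0.34 m/s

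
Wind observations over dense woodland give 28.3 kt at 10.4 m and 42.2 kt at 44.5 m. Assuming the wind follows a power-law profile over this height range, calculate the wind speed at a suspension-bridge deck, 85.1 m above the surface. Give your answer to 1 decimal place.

First find α: α = ln(V₂/V₁)/ln(z₂/z₁) = ln(42.2/28.3)/ln(44.5/10.4) = 0.39956/1.45368 = 0.2749
Extrapolate from 44.5 m to 85.1 m: V₃ = 42.2 × (85.1/44.5)^0.2749 = 42.2 × 1.1951 = 50.4318 kt

50.4 kt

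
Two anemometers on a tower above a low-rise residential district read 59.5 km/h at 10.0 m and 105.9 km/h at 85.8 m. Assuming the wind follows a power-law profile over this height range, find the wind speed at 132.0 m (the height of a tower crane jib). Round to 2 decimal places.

118.87 km/h

First find α: α = ln(V₂/V₁)/ln(z₂/z₁) = ln(105.9/59.5)/ln(85.8/10.0) = 0.57652/2.14943 = 0.2682
Extrapolate from 85.8 m to 132.0 m: V₃ = 105.9 × (132.0/85.8)^0.2682 = 105.9 × 1.1225 = 118.8711 km/h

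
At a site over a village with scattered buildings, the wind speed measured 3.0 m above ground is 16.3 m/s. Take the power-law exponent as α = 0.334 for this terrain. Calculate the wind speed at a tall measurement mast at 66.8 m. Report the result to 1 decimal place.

Power-law profile: V₂ = V₁ · (z₂/z₁)^α
V₂ = 16.3 × (66.8/3.0)^0.334 = 16.3 × (22.2667)^0.334
    = 16.3 × 2.8191 = 45.9520 m/s

46.0 m/s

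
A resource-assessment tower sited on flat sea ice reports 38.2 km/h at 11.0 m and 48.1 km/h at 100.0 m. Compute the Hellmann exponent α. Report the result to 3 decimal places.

α ≈ 0.104

Power law: V₂/V₁ = (z₂/z₁)^α ⇒ α = ln(V₂/V₁) / ln(z₂/z₁)
α = ln(48.1/38.2) / ln(100.0/11.0) = ln(1.2592) / ln(9.0909)
  = 0.23045 / 2.20727 = 0.10440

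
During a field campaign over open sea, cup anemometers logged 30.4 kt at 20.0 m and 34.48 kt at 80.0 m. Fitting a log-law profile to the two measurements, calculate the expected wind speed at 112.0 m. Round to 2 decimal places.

Log law: V ∝ ln(z/z₀). From the pair, with r = V₁/V₂ = 0.88167,
ln z₀ = (ln z₁ − r·ln z₂)/(1 − r) = (2.9957 − 0.88167×4.3820)/0.11833 = -7.3335 → z₀ = 0.0006533 m
V₃ = V₁ · ln(z₃/z₀)/ln(z₁/z₀) = 30.4 × 12.0520/10.3293 = 35.4703 kt

35.47 kt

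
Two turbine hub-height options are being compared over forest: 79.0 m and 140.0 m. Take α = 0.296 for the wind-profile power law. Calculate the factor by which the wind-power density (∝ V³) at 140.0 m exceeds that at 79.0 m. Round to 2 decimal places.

1.66

Speed ratio: V_B/V_A = (z_B/z_A)^α = (140.0/79.0)^0.296 = (1.7722)^0.296 = 1.18456
Power-density ratio: P_B/P_A = (V_B/V_A)³ = (1.18456)³ = 1.66214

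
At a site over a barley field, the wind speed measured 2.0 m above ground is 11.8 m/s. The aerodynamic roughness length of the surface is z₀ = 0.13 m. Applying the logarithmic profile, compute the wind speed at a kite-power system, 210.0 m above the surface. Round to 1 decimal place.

31.9 m/s

Log law: V(z) ∝ ln(z/z₀), so V₂/V₁ = ln(z₂/z₀) / ln(z₁/z₀).
ln(210.0/0.13) = 7.3873, ln(2.0/0.13) = 2.7334
V₂ = 11.8 × 7.3873/2.7334 = 11.8 × 2.7026 = 31.8912 m/s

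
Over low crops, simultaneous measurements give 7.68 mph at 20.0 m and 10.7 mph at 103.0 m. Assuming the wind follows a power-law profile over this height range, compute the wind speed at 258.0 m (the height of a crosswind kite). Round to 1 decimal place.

First find α: α = ln(V₂/V₁)/ln(z₂/z₁) = ln(10.7/7.68)/ln(103.0/20.0) = 0.33162/1.63900 = 0.2023
Extrapolate from 103.0 m to 258.0 m: V₃ = 10.7 × (258.0/103.0)^0.2023 = 10.7 × 1.2042 = 12.8846 mph

12.9 mph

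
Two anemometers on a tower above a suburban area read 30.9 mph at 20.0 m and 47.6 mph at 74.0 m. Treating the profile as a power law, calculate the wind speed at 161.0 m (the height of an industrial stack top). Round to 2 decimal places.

First find α: α = ln(V₂/V₁)/ln(z₂/z₁) = ln(47.6/30.9)/ln(74.0/20.0) = 0.43208/1.30833 = 0.3302
Extrapolate from 74.0 m to 161.0 m: V₃ = 47.6 × (161.0/74.0)^0.3302 = 47.6 × 1.2927 = 61.5315 mph

61.53 mph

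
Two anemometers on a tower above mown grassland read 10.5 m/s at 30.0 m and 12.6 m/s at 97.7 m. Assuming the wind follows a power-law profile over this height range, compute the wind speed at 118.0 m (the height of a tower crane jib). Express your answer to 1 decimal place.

First find α: α = ln(V₂/V₁)/ln(z₂/z₁) = ln(12.6/10.5)/ln(97.7/30.0) = 0.18232/1.18070 = 0.1544
Extrapolate from 97.7 m to 118.0 m: V₃ = 12.6 × (118.0/97.7)^0.1544 = 12.6 × 1.0296 = 12.9727 m/s

13.0 m/s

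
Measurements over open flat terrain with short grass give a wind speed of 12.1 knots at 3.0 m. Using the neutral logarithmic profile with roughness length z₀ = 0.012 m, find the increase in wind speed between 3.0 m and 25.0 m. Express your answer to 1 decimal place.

4.6 knots

Log law: V₂ = V₁ · ln(z₂/z₀)/ln(z₁/z₀) = 12.1 × 7.6417/5.5215 = 16.7464 knots
ΔV = 16.7464 − 12.1 = 4.6464 knots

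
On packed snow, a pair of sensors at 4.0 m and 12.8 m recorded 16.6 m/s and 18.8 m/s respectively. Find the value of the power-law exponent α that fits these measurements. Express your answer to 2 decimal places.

Power law: V₂/V₁ = (z₂/z₁)^α ⇒ α = ln(V₂/V₁) / ln(z₂/z₁)
α = ln(18.8/16.6) / ln(12.8/4.0) = ln(1.1325) / ln(3.2000)
  = 0.12445 / 1.16315 = 0.10700

α ≈ 0.11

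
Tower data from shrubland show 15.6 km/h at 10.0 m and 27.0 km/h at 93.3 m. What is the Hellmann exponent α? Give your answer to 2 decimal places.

α ≈ 0.25

Power law: V₂/V₁ = (z₂/z₁)^α ⇒ α = ln(V₂/V₁) / ln(z₂/z₁)
α = ln(27.0/15.6) / ln(93.3/10.0) = ln(1.7308) / ln(9.3300)
  = 0.54857 / 2.23324 = 0.24564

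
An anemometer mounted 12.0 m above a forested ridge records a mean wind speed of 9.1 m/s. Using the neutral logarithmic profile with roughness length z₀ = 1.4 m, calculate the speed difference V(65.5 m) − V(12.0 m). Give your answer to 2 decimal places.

7.19 m/s

Log law: V₂ = V₁ · ln(z₂/z₀)/ln(z₁/z₀) = 9.1 × 3.8456/2.1484 = 16.2885 m/s
ΔV = 16.2885 − 9.1 = 7.1885 m/s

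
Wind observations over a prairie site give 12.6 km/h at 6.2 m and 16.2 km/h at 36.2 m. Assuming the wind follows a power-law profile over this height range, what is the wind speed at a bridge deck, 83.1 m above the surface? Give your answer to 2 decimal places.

First find α: α = ln(V₂/V₁)/ln(z₂/z₁) = ln(16.2/12.6)/ln(36.2/6.2) = 0.25131/1.76451 = 0.1424
Extrapolate from 36.2 m to 83.1 m: V₃ = 16.2 × (83.1/36.2)^0.1424 = 16.2 × 1.1256 = 18.2354 km/h

18.24 km/h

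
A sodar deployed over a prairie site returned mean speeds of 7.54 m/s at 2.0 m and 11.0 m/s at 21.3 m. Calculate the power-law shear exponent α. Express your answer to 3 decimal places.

α ≈ 0.160

Power law: V₂/V₁ = (z₂/z₁)^α ⇒ α = ln(V₂/V₁) / ln(z₂/z₁)
α = ln(11.0/7.54) / ln(21.3/2.0) = ln(1.4589) / ln(10.6500)
  = 0.37767 / 2.36556 = 0.15965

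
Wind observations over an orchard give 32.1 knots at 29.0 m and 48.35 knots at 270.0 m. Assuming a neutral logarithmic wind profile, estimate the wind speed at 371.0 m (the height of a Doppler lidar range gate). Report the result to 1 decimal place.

50.7 knots

Log law: V ∝ ln(z/z₀). From the pair, with r = V₁/V₂ = 0.66391,
ln z₀ = (ln z₁ − r·ln z₂)/(1 − r) = (3.3673 − 0.66391×5.5984)/0.33609 = -1.0400 → z₀ = 0.3534 m
V₃ = V₁ · ln(z₃/z₀)/ln(z₁/z₀) = 32.1 × 6.9562/4.4073 = 50.6645 knots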